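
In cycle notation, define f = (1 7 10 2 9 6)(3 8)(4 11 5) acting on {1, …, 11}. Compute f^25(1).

1 lies in the 6-cycle (1 7 10 2 9 6).
Powers repeat with period 6 on this cycle, and 25 mod 6 = 1, so f^25(1) = f^1(1).
Advancing 1 step from 1: 1 → 7.

7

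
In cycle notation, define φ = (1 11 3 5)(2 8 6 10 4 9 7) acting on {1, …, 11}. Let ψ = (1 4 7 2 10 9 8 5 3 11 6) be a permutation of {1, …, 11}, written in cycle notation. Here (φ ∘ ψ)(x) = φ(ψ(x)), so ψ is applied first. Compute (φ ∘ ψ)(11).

10

ψ(11) = 6, then φ(6) = 10; composing gives (φ ∘ ψ)(11) = 10.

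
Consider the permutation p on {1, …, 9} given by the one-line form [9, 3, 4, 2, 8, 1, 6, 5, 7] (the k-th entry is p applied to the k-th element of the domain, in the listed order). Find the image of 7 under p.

7 is element number 7 of the domain, and entry number 7 of the one-line form is 6, so p(7) = 6.

6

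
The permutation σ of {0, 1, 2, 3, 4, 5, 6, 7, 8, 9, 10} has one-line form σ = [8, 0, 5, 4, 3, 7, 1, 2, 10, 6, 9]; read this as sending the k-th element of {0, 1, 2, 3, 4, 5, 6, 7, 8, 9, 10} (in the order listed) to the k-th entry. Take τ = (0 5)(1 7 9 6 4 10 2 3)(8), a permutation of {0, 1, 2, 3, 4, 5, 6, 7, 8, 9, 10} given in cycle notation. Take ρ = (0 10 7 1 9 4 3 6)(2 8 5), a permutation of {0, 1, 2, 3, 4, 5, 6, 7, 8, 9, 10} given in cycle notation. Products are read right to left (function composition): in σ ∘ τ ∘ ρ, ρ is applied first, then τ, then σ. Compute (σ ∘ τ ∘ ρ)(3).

(σ ∘ τ ∘ ρ)(3) = σ(τ(ρ(3))). ρ(3) = 6, then τ(6) = 4, then σ(4) = 3, so the result is 3.

3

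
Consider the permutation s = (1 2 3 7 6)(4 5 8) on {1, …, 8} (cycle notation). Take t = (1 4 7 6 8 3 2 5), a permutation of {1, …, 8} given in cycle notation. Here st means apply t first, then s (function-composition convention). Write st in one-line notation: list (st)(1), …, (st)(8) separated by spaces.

5 8 3 6 2 4 1 7

Chase each element through t then s: 1 → 4 → 5; 2 → 5 → 8; 3 → 2 → 3; 4 → 7 → 6; 5 → 1 → 2; 6 → 8 → 4; 7 → 6 → 1; 8 → 3 → 7.
So st in one-line form is 5 8 3 6 2 4 1 7.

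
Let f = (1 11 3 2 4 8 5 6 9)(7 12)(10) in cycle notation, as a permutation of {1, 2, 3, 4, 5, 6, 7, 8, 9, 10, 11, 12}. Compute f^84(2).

2 lies in the 9-cycle (1 11 3 2 4 8 5 6 9).
Powers repeat with period 9 on this cycle, and 84 mod 9 = 3, so f^84(2) = f^3(2).
Stepping 3 places around the cycle: 2 → 4 → 8 → 5.

5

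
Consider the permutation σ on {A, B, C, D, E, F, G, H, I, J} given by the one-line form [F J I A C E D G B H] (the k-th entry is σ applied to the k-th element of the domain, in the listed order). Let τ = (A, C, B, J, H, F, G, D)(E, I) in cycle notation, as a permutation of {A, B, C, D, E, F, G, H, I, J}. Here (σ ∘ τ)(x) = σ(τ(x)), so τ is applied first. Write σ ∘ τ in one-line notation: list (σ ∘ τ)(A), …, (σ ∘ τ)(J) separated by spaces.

Chase each element through τ then σ: A → C → I; B → J → H; C → B → J; D → A → F; E → I → B; F → G → D; G → D → A; H → F → E; I → E → C; J → H → G.
So σ ∘ τ in one-line form is I H J F B D A E C G.

I H J F B D A E C G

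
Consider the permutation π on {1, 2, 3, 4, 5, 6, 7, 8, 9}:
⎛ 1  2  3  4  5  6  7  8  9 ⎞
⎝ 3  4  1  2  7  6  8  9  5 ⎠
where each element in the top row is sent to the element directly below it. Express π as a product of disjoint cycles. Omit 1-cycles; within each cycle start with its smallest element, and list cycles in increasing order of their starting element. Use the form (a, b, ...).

(1, 3)(2, 4)(5, 7, 8, 9)

Start at 1 and follow images: 1 → 3 → 1, giving the cycle (1, 3).
Continuing from each remaining unvisited element yields (1, 3)(2, 4)(5, 7, 8, 9).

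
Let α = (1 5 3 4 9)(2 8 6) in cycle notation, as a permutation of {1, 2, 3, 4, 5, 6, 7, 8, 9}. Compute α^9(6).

6

6 lies in the 3-cycle (2 8 6).
Since the cycle has length 3, α^9 acts on it the same as α^0 (9 mod 3 = 0).
So α^9(6) = 6.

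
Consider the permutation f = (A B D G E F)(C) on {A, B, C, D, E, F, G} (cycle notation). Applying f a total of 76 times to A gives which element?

E

A lies in the 6-cycle (A B D G E F).
Powers repeat with period 6 on this cycle, and 76 mod 6 = 4, so f^76(A) = f^4(A).
Stepping 4 places around the cycle: A → B → D → G → E.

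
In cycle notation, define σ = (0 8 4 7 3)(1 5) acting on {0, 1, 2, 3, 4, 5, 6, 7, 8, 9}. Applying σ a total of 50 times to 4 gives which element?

4 lies in the 5-cycle (0 8 4 7 3).
Since the cycle has length 5, σ^50 acts on it the same as σ^0 (50 mod 5 = 0).
So σ^50(4) = 4.

4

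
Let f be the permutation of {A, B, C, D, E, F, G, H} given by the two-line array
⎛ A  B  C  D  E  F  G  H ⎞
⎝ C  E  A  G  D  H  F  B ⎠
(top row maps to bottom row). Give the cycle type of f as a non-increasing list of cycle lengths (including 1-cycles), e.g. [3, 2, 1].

The disjoint cycles are (A, C)(B, E, D, G, F, H), with lengths 6, 2 in non-increasing order.

[6, 2]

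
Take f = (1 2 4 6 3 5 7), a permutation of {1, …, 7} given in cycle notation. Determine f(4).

6

In the cycle (1 2 4 6 3 5 7), 4 is followed by 6, so f(4) = 6.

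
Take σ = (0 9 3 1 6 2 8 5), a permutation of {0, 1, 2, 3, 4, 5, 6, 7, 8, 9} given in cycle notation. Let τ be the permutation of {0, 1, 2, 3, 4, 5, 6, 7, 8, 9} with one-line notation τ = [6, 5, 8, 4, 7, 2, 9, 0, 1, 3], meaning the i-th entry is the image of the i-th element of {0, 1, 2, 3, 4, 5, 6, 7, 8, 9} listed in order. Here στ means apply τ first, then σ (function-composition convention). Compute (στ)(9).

First apply τ: τ(9) = 3, then σ(3) = 1. Thus (στ)(9) = 1.

1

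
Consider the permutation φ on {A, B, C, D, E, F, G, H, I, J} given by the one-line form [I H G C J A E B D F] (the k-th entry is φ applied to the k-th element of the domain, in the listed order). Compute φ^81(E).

Tracing E → J → … returns to E after 8 steps, so E lies in an 8-cycle (A, I, D, C, G, E, J, F).
On an 8-cycle, φ^8 is the identity, so φ^81 = φ^1 there (81 ≡ 1 mod 8).
Advancing 1 step from E: E → J.

J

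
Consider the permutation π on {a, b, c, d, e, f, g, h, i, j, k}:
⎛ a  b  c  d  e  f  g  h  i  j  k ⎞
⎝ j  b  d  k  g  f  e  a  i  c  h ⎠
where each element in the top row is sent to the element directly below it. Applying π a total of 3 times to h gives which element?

c

Tracing h → a → … returns to h after 6 steps, so h lies in a 6-cycle (a, j, c, d, k, h).
Advancing 3 steps from h: h → a → j → c.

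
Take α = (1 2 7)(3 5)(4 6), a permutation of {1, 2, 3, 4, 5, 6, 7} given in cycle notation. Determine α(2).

2 appears in (1 2 7); the next entry (wrapping around) is 7.

7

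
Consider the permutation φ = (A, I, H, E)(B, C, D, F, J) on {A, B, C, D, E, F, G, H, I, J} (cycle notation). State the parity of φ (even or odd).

odd

The cycle lengths are 5, 4, 1.
A cycle of length ℓ contributes ℓ−1 transpositions, so φ is a product of 4 + 3 = 7 transpositions — odd.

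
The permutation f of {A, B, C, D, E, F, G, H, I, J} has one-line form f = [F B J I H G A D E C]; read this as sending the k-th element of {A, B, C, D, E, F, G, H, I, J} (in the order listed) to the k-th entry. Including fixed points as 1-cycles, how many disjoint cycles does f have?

4

The cycle decomposition is (A F G)(B)(C J)(D I E H), which has 4 cycles (counting 1-cycles).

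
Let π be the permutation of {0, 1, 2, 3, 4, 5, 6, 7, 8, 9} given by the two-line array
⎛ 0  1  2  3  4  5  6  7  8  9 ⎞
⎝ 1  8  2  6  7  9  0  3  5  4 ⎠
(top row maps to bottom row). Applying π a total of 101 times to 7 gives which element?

Tracing 7 → 3 → … returns to 7 after 9 steps, so 7 lies in a 9-cycle (0 1 8 5 9 4 7 3 6).
Powers repeat with period 9 on this cycle, and 101 mod 9 = 2, so π^101(7) = π^2(7).
Stepping 2 places around the cycle: 7 → 3 → 6.

6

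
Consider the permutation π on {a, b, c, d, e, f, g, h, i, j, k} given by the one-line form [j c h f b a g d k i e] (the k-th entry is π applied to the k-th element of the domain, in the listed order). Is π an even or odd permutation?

In disjoint-cycle form the cycle lengths are 10, 1.
A cycle is odd iff its length is even; π has 1 even-length cycle, so sgn(π) = (−1)^1 and π is odd.

odd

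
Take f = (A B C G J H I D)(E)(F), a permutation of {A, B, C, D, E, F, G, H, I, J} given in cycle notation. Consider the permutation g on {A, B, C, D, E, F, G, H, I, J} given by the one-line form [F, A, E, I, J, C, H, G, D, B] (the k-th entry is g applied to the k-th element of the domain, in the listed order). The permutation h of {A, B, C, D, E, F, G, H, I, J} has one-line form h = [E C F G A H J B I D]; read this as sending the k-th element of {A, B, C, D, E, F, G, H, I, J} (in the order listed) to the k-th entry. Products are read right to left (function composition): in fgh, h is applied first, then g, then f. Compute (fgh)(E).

Apply the permutations in order: h(E) = A, then g(A) = F, then f(F) = F. So (fgh)(E) = F.

F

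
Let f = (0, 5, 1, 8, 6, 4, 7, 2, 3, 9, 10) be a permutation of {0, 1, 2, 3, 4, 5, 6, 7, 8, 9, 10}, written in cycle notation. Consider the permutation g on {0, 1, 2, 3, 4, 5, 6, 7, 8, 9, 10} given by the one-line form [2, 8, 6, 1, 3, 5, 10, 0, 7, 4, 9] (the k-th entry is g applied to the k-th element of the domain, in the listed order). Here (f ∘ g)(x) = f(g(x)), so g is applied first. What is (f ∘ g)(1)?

6

g(1) = 8, then f(8) = 6; composing gives (f ∘ g)(1) = 6.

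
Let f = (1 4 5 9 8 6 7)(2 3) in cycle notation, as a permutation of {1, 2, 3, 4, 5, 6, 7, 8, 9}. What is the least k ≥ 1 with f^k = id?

The disjoint cycles have lengths 7, 2.
The order is lcm(7, 2) = 14.

14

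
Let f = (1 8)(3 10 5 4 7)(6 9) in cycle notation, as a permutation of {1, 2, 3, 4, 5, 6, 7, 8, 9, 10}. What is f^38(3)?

4

3 lies in the 5-cycle (3 10 5 4 7).
Since the cycle has length 5, f^38 acts on it the same as f^3 (38 mod 5 = 3).
Stepping 3 places around the cycle: 3 → 10 → 5 → 4.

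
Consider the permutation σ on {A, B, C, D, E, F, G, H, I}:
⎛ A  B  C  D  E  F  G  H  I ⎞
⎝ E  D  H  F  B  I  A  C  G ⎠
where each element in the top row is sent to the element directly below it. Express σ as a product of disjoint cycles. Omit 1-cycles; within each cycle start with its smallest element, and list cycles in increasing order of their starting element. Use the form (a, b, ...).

Iterating σ from A gives A → E → B → D → F → I → G → A; that is the 7-cycle (A, E, B, D, F, I, G).
Continuing from each remaining unvisited element yields (A, E, B, D, F, I, G)(C, H).

(A, E, B, D, F, I, G)(C, H)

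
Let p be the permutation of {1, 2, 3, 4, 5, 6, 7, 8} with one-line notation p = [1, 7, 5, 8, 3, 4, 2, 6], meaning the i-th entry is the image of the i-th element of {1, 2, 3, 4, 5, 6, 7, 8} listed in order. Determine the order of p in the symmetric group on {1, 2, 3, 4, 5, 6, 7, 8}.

6

Writing p as disjoint cycles, the cycle lengths are 3, 2, 2, 1.
Since disjoint cycles commute, ord(p) = lcm(3, 2, 2) = 6.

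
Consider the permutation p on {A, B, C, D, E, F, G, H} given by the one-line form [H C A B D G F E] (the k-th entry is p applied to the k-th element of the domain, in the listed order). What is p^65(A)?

C

Tracing A → H → … returns to A after 6 steps, so A lies in a 6-cycle (A, H, E, D, B, C).
On a 6-cycle, p^6 is the identity, so p^65 = p^5 there (65 ≡ 5 mod 6).
Advancing 5 steps from A: A → H → E → D → B → C.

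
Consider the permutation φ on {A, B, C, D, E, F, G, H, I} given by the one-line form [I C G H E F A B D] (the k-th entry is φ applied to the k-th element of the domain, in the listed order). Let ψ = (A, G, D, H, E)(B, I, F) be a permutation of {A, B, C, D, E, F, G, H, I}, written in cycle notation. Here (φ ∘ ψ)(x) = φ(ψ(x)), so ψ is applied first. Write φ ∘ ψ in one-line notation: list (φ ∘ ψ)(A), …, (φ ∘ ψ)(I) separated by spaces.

A D G B I C H E F

(φ ∘ ψ)(x) = φ(ψ(x)). Computing each image: φ(ψ(A)) = φ(G) = A, φ(ψ(B)) = φ(I) = D, φ(ψ(C)) = φ(C) = G, φ(ψ(D)) = φ(H) = B, φ(ψ(E)) = φ(A) = I, φ(ψ(F)) = φ(B) = C, φ(ψ(G)) = φ(D) = H, φ(ψ(H)) = φ(E) = E, φ(ψ(I)) = φ(F) = F.
Hence φ ∘ ψ = [A D G B I C H E F].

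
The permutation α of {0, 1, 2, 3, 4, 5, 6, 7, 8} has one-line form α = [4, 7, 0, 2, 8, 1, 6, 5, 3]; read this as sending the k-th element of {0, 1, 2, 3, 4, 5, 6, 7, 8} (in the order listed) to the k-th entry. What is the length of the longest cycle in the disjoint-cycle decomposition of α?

5

Decomposing into disjoint cycles gives (0, 4, 8, 3, 2)(1, 7, 5); the longest has length 5.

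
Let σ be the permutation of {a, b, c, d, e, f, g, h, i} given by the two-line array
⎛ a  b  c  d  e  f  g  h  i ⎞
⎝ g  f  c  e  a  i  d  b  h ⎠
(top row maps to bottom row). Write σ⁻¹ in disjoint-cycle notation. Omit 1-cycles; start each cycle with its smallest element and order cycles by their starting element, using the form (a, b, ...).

First write σ in disjoint cycles: (a, g, d, e)(b, f, i, h).
Reversing each cycle (and rotating so the smallest element leads) gives σ⁻¹ = (a, e, d, g)(b, h, i, f).

(a, e, d, g)(b, h, i, f)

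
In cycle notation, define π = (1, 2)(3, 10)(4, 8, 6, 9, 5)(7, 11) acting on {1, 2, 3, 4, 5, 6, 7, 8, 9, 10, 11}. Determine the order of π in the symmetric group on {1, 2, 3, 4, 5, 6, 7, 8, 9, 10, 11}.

10

The cycle type of π is (5, 2, 2, 2).
The order is lcm(5, 2, 2, 2) = 10.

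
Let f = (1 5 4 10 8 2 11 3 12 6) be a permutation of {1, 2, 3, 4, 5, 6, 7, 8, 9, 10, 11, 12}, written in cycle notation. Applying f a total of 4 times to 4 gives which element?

11

4 lies in the 10-cycle (1 5 4 10 8 2 11 3 12 6).
Advancing 4 steps from 4: 4 → 10 → 8 → 2 → 11.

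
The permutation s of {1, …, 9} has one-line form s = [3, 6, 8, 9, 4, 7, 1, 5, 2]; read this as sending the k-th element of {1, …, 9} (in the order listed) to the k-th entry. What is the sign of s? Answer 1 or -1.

In disjoint-cycle form the cycle lengths are 9.
A cycle is odd iff its length is even; s has 0 even-length cycles, so sgn(s) = (−1)^0 and s is even.

1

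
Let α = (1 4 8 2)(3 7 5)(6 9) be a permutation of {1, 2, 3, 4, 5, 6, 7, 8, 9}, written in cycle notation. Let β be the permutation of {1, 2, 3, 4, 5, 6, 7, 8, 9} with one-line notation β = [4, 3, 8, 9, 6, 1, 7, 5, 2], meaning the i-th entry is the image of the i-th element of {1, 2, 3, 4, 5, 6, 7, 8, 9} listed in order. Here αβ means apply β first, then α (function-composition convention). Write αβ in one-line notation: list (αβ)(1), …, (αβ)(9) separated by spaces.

(αβ)(x) = α(β(x)). Computing each image: α(β(1)) = α(4) = 8, α(β(2)) = α(3) = 7, α(β(3)) = α(8) = 2, α(β(4)) = α(9) = 6, α(β(5)) = α(6) = 9, α(β(6)) = α(1) = 4, α(β(7)) = α(7) = 5, α(β(8)) = α(5) = 3, α(β(9)) = α(2) = 1.
Hence αβ = [8 7 2 6 9 4 5 3 1].

8 7 2 6 9 4 5 3 1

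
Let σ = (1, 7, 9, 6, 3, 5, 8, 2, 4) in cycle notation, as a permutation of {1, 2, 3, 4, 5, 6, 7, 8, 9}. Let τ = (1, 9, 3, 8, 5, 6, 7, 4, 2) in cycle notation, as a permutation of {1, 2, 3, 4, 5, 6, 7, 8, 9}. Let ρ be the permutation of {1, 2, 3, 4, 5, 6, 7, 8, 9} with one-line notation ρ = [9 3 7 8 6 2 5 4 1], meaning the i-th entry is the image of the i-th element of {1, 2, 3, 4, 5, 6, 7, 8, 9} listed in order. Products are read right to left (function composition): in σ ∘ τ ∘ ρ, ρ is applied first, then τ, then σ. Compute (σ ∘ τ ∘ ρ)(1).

5

Apply the permutations in order: ρ(1) = 9, then τ(9) = 3, then σ(3) = 5. So (σ ∘ τ ∘ ρ)(1) = 5.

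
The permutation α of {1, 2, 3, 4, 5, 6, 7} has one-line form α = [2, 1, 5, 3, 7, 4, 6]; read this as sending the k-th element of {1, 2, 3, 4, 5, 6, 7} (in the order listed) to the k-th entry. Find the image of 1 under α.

1 is element number 1 of the domain, and entry number 1 of the one-line form is 2, so α(1) = 2.

2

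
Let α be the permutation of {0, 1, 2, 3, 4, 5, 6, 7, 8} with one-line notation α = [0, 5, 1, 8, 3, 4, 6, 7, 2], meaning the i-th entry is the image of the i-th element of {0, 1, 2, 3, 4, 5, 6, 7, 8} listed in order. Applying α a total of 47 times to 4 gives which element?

5

Tracing 4 → 3 → … returns to 4 after 6 steps, so 4 lies in a 6-cycle (1 5 4 3 8 2).
On a 6-cycle, α^6 is the identity, so α^47 = α^5 there (47 ≡ 5 mod 6).
Advancing 5 steps from 4: 4 → 3 → 8 → 2 → 1 → 5.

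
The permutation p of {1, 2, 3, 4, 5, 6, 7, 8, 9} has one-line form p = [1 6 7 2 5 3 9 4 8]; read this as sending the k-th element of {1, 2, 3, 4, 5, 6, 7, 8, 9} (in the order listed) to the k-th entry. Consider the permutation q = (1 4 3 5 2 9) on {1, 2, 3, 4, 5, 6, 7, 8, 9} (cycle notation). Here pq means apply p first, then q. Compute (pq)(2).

6

(pq)(2) = q(p(2)). p(2) = 6, then q(6) = 6. So (pq)(2) = 6.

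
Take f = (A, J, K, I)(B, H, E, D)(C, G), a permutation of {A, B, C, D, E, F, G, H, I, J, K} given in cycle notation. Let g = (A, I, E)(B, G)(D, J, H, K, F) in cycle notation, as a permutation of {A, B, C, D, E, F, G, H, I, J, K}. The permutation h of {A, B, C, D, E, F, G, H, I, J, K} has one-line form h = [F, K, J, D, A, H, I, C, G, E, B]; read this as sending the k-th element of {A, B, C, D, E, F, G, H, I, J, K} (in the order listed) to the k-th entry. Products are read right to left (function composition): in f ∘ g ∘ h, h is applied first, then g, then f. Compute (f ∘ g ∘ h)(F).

I

(f ∘ g ∘ h)(F) = f(g(h(F))). h(F) = H, then g(H) = K, then f(K) = I, so the result is I.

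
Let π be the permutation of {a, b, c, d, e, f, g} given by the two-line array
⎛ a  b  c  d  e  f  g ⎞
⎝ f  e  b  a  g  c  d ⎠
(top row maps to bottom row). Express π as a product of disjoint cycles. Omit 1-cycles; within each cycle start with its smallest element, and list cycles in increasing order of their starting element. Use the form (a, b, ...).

(a, f, c, b, e, g, d)

Iterating π from a gives a → f → c → b → e → g → d → a; that is the 7-cycle (a, f, c, b, e, g, d).
Repeating from the next unused element and collecting all non-trivial cycles gives (a, f, c, b, e, g, d).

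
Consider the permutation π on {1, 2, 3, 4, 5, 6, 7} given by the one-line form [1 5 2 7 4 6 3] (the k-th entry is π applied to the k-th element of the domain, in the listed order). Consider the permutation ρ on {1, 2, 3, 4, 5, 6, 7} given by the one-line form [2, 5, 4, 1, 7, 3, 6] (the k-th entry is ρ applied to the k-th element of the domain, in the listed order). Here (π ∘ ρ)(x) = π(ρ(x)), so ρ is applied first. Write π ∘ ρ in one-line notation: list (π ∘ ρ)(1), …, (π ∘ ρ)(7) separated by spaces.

Chase each element through ρ then π: 1 → 2 → 5; 2 → 5 → 4; 3 → 4 → 7; 4 → 1 → 1; 5 → 7 → 3; 6 → 3 → 2; 7 → 6 → 6.
Collecting the images, π ∘ ρ = [5 4 7 1 3 2 6].

5 4 7 1 3 2 6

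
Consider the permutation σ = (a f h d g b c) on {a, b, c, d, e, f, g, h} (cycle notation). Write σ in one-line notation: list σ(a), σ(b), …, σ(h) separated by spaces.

f c a g e h b d

Each element maps to the next entry in its cycle (wrapping to the front): a↦f, b↦c, c↦a, d↦g, e↦e, f↦h, g↦b, h↦d.
Listing these in domain order gives f c a g e h b d.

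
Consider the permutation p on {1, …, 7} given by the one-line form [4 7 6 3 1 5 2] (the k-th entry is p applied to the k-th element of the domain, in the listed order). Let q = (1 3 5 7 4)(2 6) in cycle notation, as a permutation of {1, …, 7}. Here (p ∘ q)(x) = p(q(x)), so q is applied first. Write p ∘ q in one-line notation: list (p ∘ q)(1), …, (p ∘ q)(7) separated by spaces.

6 5 1 4 2 7 3

(p ∘ q)(x) = p(q(x)). Computing each image: p(q(1)) = p(3) = 6, p(q(2)) = p(6) = 5, p(q(3)) = p(5) = 1, p(q(4)) = p(1) = 4, p(q(5)) = p(7) = 2, p(q(6)) = p(2) = 7, p(q(7)) = p(4) = 3.
Hence p ∘ q = [6 5 1 4 2 7 3].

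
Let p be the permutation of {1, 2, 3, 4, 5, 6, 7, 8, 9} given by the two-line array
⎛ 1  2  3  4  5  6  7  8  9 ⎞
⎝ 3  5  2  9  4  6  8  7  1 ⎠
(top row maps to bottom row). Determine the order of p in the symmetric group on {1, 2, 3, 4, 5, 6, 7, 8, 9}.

The disjoint-cycle form of p has cycle lengths 6, 2, 1.
The order of p is the least common multiple of its cycle lengths: lcm(6, 2) = 6.

6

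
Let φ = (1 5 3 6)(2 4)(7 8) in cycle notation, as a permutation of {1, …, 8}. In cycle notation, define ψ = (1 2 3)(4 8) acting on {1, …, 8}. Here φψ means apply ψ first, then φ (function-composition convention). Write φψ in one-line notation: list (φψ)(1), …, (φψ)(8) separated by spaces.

(φψ)(x) = φ(ψ(x)). Computing each image: φ(ψ(1)) = φ(2) = 4, φ(ψ(2)) = φ(3) = 6, φ(ψ(3)) = φ(1) = 5, φ(ψ(4)) = φ(8) = 7, φ(ψ(5)) = φ(5) = 3, φ(ψ(6)) = φ(6) = 1, φ(ψ(7)) = φ(7) = 8, φ(ψ(8)) = φ(4) = 2.
Hence φψ = [4 6 5 7 3 1 8 2].

4 6 5 7 3 1 8 2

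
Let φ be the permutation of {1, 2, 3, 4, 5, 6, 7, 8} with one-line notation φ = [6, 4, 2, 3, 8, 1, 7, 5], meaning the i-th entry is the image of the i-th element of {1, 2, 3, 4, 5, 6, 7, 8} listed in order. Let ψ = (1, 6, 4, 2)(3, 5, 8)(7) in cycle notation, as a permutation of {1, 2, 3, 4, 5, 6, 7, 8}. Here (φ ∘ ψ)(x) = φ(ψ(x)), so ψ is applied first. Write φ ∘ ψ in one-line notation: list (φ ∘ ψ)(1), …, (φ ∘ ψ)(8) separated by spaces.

For each element, apply ψ then φ: 1 → 6 → 1; 2 → 1 → 6; 3 → 5 → 8; 4 → 2 → 4; 5 → 8 → 5; 6 → 4 → 3; 7 → 7 → 7; 8 → 3 → 2.
Collecting the images, φ ∘ ψ = [1 6 8 4 5 3 7 2].

1 6 8 4 5 3 7 2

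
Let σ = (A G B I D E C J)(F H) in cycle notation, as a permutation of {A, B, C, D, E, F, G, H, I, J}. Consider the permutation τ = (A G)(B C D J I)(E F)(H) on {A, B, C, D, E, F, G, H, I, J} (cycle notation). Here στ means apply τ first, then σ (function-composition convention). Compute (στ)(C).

(στ)(C) = σ(τ(C)). τ(C) = D, then σ(D) = E. So (στ)(C) = E.

E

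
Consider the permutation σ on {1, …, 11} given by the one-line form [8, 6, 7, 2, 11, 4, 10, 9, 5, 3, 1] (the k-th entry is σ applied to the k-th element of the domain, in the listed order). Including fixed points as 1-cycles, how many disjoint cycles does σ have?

3

The cycle decomposition is (1, 8, 9, 5, 11)(2, 6, 4)(3, 7, 10), which has 3 cycles (counting 1-cycles).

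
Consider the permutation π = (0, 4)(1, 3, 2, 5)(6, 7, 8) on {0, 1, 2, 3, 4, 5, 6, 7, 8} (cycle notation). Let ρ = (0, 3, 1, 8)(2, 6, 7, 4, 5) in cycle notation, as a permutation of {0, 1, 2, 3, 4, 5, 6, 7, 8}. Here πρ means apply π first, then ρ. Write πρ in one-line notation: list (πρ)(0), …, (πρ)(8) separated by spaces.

(πρ)(x) = ρ(π(x)). Computing each image: ρ(π(0)) = ρ(4) = 5, ρ(π(1)) = ρ(3) = 1, ρ(π(2)) = ρ(5) = 2, ρ(π(3)) = ρ(2) = 6, ρ(π(4)) = ρ(0) = 3, ρ(π(5)) = ρ(1) = 8, ρ(π(6)) = ρ(7) = 4, ρ(π(7)) = ρ(8) = 0, ρ(π(8)) = ρ(6) = 7.
Hence πρ = [5 1 2 6 3 8 4 0 7].

5 1 2 6 3 8 4 0 7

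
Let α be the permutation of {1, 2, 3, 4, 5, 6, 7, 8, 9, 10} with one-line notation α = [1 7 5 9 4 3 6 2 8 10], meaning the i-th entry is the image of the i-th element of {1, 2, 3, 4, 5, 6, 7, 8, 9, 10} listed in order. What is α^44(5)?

Tracing 5 → 4 → … returns to 5 after 8 steps, so 5 lies in an 8-cycle (2, 7, 6, 3, 5, 4, 9, 8).
Since the cycle has length 8, α^44 acts on it the same as α^4 (44 mod 8 = 4).
Stepping 4 places around the cycle: 5 → 4 → 9 → 8 → 2.

2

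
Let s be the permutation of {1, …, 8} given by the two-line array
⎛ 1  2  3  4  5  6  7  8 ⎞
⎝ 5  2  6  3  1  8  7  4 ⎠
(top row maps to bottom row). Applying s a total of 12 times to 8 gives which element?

8

Tracing 8 → 4 → … returns to 8 after 4 steps, so 8 lies in a 4-cycle (3, 6, 8, 4).
On a 4-cycle, s^4 is the identity, so s^12 = s^0 there (12 ≡ 0 mod 4).
So s^12(8) = 8.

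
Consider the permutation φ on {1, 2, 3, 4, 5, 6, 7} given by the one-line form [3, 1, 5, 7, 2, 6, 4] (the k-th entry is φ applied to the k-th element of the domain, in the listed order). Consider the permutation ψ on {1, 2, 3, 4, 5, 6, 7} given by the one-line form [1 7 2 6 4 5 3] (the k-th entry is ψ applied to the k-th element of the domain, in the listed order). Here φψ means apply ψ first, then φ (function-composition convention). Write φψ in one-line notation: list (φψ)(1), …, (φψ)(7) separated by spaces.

3 4 1 6 7 2 5

For each element, apply ψ then φ: 1 → 1 → 3; 2 → 7 → 4; 3 → 2 → 1; 4 → 6 → 6; 5 → 4 → 7; 6 → 5 → 2; 7 → 3 → 5.
So φψ in one-line form is 3 4 1 6 7 2 5.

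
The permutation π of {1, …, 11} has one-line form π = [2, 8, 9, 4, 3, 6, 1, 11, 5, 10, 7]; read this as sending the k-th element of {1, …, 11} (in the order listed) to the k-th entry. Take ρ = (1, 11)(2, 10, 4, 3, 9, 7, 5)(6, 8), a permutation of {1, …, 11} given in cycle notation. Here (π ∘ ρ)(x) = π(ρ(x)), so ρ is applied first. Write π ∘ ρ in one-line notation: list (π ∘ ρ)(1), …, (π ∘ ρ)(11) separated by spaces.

7 10 5 9 8 11 3 6 1 4 2

Chase each element through ρ then π: 1 → 11 → 7; 2 → 10 → 10; 3 → 9 → 5; 4 → 3 → 9; 5 → 2 → 8; 6 → 8 → 11; 7 → 5 → 3; 8 → 6 → 6; 9 → 7 → 1; 10 → 4 → 4; 11 → 1 → 2.
Collecting the images, π ∘ ρ = [7 10 5 9 8 11 3 6 1 4 2].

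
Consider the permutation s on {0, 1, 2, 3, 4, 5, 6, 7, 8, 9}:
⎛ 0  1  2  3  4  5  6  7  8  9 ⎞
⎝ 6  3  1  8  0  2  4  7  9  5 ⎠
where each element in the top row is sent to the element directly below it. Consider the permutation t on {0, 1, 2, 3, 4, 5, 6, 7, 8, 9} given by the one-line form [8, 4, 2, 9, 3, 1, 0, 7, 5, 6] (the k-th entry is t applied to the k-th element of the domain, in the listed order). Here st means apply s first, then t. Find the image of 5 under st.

2

(st)(5) = t(s(5)). s(5) = 2, then t(2) = 2. So (st)(5) = 2.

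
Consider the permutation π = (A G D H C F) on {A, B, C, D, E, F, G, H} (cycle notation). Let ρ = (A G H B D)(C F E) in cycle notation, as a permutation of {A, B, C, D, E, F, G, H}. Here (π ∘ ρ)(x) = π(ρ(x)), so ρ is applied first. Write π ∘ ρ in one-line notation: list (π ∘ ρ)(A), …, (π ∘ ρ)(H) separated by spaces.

D H A G F E C B

(π ∘ ρ)(x) = π(ρ(x)). Computing each image: π(ρ(A)) = π(G) = D, π(ρ(B)) = π(D) = H, π(ρ(C)) = π(F) = A, π(ρ(D)) = π(A) = G, π(ρ(E)) = π(C) = F, π(ρ(F)) = π(E) = E, π(ρ(G)) = π(H) = C, π(ρ(H)) = π(B) = B.
Hence π ∘ ρ = [D H A G F E C B].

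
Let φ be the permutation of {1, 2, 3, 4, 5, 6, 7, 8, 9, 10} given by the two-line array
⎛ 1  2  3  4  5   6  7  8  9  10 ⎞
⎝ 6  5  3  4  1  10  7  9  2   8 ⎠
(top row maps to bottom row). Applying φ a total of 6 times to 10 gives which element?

6

Tracing 10 → 8 → … returns to 10 after 7 steps, so 10 lies in a 7-cycle (1, 6, 10, 8, 9, 2, 5).
Stepping 6 places around the cycle: 10 → 8 → 9 → 2 → 5 → 1 → 6.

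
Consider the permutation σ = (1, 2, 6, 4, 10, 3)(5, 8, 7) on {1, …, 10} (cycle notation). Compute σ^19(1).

1 lies in the 6-cycle (1, 2, 6, 4, 10, 3).
Powers repeat with period 6 on this cycle, and 19 mod 6 = 1, so σ^19(1) = σ^1(1).
Advancing 1 step from 1: 1 → 2.

2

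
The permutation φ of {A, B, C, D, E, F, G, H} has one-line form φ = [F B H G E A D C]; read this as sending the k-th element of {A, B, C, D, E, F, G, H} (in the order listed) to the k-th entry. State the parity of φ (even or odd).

In disjoint-cycle form the cycle lengths are 2, 2, 2, 1, 1.
A cycle is odd iff its length is even; φ has 3 even-length cycles, so sgn(φ) = (−1)^3 and φ is odd.

odd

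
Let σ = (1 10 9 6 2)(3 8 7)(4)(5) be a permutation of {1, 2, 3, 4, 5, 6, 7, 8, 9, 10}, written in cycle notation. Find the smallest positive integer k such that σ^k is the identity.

The disjoint cycles have lengths 5, 3, 1, 1.
The order of σ is the least common multiple of its cycle lengths: lcm(5, 3) = 15.

15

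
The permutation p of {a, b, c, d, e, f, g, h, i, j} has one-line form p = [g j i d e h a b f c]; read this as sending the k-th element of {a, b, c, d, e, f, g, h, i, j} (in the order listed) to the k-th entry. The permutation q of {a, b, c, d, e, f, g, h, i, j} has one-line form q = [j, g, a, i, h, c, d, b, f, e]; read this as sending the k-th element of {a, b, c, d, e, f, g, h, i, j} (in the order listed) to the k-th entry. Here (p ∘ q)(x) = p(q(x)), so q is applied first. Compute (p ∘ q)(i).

(p ∘ q)(i) = p(q(i)). q(i) = f, then p(f) = h. So (p ∘ q)(i) = h.

h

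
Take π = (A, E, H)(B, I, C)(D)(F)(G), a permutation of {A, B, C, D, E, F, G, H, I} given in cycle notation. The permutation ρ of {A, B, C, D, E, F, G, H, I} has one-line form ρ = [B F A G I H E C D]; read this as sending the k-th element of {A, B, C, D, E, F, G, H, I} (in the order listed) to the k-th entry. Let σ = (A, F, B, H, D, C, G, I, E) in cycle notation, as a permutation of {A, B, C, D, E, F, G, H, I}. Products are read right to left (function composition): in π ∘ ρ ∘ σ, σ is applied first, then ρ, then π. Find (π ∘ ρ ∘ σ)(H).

Apply the permutations in order: σ(H) = D, then ρ(D) = G, then π(G) = G. So (π ∘ ρ ∘ σ)(H) = G.

G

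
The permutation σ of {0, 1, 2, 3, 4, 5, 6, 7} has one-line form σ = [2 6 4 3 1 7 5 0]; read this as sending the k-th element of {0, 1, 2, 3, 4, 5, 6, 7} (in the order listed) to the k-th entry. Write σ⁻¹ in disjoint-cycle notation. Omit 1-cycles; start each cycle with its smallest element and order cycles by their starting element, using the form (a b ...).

(0 7 5 6 1 4 2)

First write σ in disjoint cycles: (0 2 4 1 6 5 7).
Reversing each cycle (and rotating so the smallest element leads) gives σ⁻¹ = (0 7 5 6 1 4 2).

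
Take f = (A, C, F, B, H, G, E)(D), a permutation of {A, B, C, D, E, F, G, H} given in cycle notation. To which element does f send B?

H

In the cycle (A, C, F, B, H, G, E), B is followed by H, so f(B) = H.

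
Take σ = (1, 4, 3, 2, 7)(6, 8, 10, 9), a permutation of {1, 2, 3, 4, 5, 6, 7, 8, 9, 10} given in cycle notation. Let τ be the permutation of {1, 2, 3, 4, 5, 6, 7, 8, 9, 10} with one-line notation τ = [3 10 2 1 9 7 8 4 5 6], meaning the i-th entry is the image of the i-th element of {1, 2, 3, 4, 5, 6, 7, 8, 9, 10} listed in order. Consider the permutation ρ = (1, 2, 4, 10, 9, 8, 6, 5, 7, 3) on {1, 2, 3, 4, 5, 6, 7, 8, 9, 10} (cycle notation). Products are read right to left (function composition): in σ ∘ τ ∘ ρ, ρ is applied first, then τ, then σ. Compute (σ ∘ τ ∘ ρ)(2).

4

Apply the permutations in order: ρ(2) = 4, then τ(4) = 1, then σ(1) = 4. So (σ ∘ τ ∘ ρ)(2) = 4.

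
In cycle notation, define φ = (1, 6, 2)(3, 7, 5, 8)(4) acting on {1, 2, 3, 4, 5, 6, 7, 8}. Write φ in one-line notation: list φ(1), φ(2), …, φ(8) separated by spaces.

6 1 7 4 8 2 5 3

Reading each image from the cycles: 1→6, 2→1, 3→7, 4→4, 5→8, 6→2, 7→5, 8→3.
Listing these in domain order gives 6 1 7 4 8 2 5 3.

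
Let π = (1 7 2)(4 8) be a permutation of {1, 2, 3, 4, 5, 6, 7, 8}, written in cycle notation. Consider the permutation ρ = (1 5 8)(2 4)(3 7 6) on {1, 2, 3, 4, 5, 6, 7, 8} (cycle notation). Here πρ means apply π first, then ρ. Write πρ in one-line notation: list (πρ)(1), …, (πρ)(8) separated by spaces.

(πρ)(x) = ρ(π(x)). Computing each image: ρ(π(1)) = ρ(7) = 6, ρ(π(2)) = ρ(1) = 5, ρ(π(3)) = ρ(3) = 7, ρ(π(4)) = ρ(8) = 1, ρ(π(5)) = ρ(5) = 8, ρ(π(6)) = ρ(6) = 3, ρ(π(7)) = ρ(2) = 4, ρ(π(8)) = ρ(4) = 2.
Hence πρ = [6 5 7 1 8 3 4 2].

6 5 7 1 8 3 4 2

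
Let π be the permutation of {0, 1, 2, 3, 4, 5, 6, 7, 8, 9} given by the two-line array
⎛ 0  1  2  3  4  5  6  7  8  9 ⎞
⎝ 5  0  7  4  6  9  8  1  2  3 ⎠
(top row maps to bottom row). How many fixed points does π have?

0

No element satisfies π(x) = x, so there are 0 fixed points.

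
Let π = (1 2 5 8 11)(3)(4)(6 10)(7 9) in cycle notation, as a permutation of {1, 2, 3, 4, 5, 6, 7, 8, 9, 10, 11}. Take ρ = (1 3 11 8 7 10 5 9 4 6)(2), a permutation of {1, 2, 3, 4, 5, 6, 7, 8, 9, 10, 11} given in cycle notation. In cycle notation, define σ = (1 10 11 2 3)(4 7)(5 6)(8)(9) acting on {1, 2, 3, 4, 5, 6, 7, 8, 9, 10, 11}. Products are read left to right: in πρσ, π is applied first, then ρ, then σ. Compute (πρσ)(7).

7

(πρσ)(7) = σ(ρ(π(7))). π(7) = 9, then ρ(9) = 4, then σ(4) = 7, so the result is 7.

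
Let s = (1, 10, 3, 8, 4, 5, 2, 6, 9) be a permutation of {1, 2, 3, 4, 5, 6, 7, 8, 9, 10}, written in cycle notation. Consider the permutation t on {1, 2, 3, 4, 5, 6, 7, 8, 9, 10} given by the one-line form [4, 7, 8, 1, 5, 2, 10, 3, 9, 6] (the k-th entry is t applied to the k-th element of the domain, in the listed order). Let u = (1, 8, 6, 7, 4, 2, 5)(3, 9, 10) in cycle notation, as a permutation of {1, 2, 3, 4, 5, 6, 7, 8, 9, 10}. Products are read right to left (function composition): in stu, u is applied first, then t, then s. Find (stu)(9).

9

Chase 9: u(9) = 10; t(10) = 6; s(6) = 9. Hence (stu)(9) = 9.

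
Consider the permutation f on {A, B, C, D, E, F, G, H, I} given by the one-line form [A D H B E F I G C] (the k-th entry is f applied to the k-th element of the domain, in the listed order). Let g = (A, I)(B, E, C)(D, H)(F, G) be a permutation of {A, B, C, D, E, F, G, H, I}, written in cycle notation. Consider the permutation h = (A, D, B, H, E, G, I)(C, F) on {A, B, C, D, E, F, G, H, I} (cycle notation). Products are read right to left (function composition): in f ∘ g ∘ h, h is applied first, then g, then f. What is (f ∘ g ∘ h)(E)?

F

Chase E: h(E) = G; g(G) = F; f(F) = F. Hence (f ∘ g ∘ h)(E) = F.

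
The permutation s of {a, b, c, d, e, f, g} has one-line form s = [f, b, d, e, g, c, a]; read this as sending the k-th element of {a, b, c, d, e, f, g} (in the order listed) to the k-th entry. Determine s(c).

c is element number 3 of the domain, and entry number 3 of the one-line form is d, so s(c) = d.

d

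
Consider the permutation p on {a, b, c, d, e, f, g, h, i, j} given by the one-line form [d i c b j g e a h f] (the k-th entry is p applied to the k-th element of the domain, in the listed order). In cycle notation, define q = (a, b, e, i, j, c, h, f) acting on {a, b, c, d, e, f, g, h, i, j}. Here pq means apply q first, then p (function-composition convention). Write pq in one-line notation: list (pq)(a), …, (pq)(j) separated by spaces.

(pq)(x) = p(q(x)). Computing each image: p(q(a)) = p(b) = i, p(q(b)) = p(e) = j, p(q(c)) = p(h) = a, p(q(d)) = p(d) = b, p(q(e)) = p(i) = h, p(q(f)) = p(a) = d, p(q(g)) = p(g) = e, p(q(h)) = p(f) = g, p(q(i)) = p(j) = f, p(q(j)) = p(c) = c.
Hence pq = [i j a b h d e g f c].

i j a b h d e g f c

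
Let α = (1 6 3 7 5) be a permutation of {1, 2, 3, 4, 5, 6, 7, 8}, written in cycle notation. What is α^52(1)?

3

1 lies in the 5-cycle (1 6 3 7 5).
Powers repeat with period 5 on this cycle, and 52 mod 5 = 2, so α^52(1) = α^2(1).
Stepping 2 places around the cycle: 1 → 6 → 3.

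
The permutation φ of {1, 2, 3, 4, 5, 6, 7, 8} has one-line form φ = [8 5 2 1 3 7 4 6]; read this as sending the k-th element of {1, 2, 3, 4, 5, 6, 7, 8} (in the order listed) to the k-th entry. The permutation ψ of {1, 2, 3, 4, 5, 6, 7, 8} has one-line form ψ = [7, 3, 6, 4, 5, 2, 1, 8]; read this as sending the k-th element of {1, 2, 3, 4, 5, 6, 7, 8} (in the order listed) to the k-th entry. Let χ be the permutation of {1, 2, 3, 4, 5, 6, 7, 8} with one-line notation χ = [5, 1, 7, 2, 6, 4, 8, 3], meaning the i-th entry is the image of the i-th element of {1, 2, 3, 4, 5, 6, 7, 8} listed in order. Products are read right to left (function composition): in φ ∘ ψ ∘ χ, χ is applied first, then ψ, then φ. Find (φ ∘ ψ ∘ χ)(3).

Apply the permutations in order: χ(3) = 7, then ψ(7) = 1, then φ(1) = 8. So (φ ∘ ψ ∘ χ)(3) = 8.

8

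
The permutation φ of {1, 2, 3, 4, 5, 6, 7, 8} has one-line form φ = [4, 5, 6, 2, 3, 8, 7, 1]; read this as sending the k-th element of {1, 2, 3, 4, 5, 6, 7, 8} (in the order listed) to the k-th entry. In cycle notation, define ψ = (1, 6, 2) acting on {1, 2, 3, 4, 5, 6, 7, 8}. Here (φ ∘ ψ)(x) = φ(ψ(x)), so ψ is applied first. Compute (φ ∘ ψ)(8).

1

(φ ∘ ψ)(8) = φ(ψ(8)). ψ(8) = 8, then φ(8) = 1. So (φ ∘ ψ)(8) = 1.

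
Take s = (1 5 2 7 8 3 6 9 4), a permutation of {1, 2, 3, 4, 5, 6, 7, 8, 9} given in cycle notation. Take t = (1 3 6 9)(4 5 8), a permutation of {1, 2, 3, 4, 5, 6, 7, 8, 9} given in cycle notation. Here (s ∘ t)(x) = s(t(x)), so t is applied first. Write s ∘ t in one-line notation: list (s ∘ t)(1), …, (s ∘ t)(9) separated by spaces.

(s ∘ t)(x) = s(t(x)). Computing each image: s(t(1)) = s(3) = 6, s(t(2)) = s(2) = 7, s(t(3)) = s(6) = 9, s(t(4)) = s(5) = 2, s(t(5)) = s(8) = 3, s(t(6)) = s(9) = 4, s(t(7)) = s(7) = 8, s(t(8)) = s(4) = 1, s(t(9)) = s(1) = 5.
Hence s ∘ t = [6 7 9 2 3 4 8 1 5].

6 7 9 2 3 4 8 1 5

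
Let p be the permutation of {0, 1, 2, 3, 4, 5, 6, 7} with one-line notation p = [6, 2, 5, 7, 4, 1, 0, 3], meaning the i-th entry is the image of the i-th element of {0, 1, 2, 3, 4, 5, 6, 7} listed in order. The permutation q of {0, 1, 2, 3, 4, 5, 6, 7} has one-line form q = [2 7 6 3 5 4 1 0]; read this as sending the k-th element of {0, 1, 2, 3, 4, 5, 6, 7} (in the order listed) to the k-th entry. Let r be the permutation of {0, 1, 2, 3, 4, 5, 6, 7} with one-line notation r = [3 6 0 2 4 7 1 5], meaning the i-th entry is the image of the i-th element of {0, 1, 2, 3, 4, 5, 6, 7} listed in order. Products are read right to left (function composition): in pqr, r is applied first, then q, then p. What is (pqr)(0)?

(pqr)(0) = p(q(r(0))). r(0) = 3, then q(3) = 3, then p(3) = 7, so the result is 7.

7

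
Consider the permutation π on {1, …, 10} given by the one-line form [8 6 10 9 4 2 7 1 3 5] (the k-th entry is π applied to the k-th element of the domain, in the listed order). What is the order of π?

10

Decomposing into disjoint cycles gives cycle lengths 5, 2, 2, 1.
The order is lcm(5, 2, 2) = 10.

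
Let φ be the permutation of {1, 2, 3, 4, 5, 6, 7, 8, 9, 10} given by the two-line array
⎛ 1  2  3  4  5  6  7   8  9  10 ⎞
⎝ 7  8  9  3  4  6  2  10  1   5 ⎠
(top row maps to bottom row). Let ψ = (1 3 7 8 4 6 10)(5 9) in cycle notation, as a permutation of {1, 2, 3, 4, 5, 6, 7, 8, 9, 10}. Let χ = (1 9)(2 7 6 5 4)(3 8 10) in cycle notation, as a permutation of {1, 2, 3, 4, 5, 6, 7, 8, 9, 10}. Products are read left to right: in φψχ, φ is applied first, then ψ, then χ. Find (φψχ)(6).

(φψχ)(6) = χ(ψ(φ(6))). φ(6) = 6, then ψ(6) = 10, then χ(10) = 3, so the result is 3.

3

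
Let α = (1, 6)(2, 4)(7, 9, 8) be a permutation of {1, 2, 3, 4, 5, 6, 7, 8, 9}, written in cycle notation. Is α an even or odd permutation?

even

The cycle lengths are 3, 2, 2, 1, 1.
A cycle of length ℓ contributes ℓ−1 transpositions, so α is a product of 2 + 1 + 1 = 4 transpositions — even.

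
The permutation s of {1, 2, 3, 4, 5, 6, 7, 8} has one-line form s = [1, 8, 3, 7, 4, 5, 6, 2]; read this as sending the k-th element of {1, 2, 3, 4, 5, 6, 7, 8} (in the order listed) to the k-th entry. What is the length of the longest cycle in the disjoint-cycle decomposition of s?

Decomposing into disjoint cycles gives (2 8)(4 7 6 5); the longest has length 4.

4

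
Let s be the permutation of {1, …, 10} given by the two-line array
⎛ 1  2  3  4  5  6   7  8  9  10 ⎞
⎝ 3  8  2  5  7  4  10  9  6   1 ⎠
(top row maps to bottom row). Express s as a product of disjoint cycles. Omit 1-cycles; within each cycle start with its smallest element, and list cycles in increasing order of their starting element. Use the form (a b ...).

From 1: 1 → 3 → 2 → 8 → 9 → 6 → 4 → 5 → 7 → 10 → 1, closing the cycle (1 3 2 8 9 6 4 5 7 10).
Repeating from the next unused element and collecting all non-trivial cycles gives (1 3 2 8 9 6 4 5 7 10).

(1 3 2 8 9 6 4 5 7 10)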